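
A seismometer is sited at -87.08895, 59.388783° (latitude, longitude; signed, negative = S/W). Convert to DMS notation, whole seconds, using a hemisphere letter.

87°05′20″ S, 59°23′20″ E

Latitude is negative → S; |value| = 87.088950
φ: 0.088950 × 60 = 5.33700′ → 5′, remainder × 60 = 20.22″
Longitude: 0.388783 × 60 = 23.32698′ → 23′, remainder × 60 = 19.62″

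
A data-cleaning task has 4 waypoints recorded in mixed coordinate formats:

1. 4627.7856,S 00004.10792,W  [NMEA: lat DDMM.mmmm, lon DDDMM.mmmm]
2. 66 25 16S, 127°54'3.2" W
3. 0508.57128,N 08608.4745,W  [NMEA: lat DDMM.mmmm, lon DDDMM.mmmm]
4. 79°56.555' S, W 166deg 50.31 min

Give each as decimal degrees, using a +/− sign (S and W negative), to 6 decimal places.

Point 1:
  φ: degrees = first 2 digits = 46, minutes = 27.7856; 46 + 27.7856/60 = 46.4630933
  S ⇒ negate
  λ: degrees = first 3 digits = 0, minutes = 4.10792; 0 + 4.10792/60 = 0.0684653
  W → negative
Point 2:
  Latitude: 66 + 25/60 + 16/3600 = 66.4211111
  S → negative
  Longitude: 127° + 54/60 + 3.2/3600 = 127 + 0.900000 + 0.000889 = 127.9008889
  W ⇒ negate
Point 3:
  Latitude: degrees = first 2 digits = 5, minutes = 8.57128; 5 + 8.57128/60 = 5.1428547
  N → positive
  λ: degrees = first 3 digits = 86, minutes = 8.4745; 86 + 8.4745/60 = 86.1412417
  W → negative
Point 4:
  φ: 79 + 56.555/60 = 79.9425833
  S ⇒ negate
  λ: 50.31′ = 0.838500°; total 166.8385000
  W → negative

1. -46.463093, -0.068465
2. -66.421111, -127.900889
3. 5.142855, -86.141242
4. -79.942583, -166.838500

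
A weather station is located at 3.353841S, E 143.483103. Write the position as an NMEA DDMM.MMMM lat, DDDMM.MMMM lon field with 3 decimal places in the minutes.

φ: minutes = (3.353841 − 3) × 60 = 21.23046
Longitude: fractional part 0.483103 → 28.98618 minutes

0321.230,S / 14328.986,E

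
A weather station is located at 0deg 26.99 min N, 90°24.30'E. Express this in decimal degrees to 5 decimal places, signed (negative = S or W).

0.44983, 90.40500

Latitude: 0 + 26.99/60 = 0.449833
N → positive
λ: 24.3′ = 0.405000°; total 90.405000
E ⇒ keep positive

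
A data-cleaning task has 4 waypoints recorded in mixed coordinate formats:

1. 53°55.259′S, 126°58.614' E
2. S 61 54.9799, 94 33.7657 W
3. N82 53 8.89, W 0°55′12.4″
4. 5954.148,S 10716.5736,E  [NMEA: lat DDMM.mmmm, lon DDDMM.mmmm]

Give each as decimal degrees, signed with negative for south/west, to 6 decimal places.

1. -53.920983, 126.976900
2. -61.916332, -94.562762
3. 82.885803, -0.920111
4. -59.902467, 107.276227

Point 1:
  Latitude: 53 + 55.259/60 = 53.9209833
  hemisphere S, so the sign is −
  Lon: 126 + 58.614/60 = 126.9769000
  E → positive
Point 2:
  Lat: 54.9799′ = 0.916332°; total 61.9163317
  S ⇒ negate
  λ: 33.7657′ = 0.562762°; total 94.5627617
  W → negative
Point 3:
  φ: 82° + 53/60 + 8.89/3600 = 82 + 0.883333 + 0.002469 = 82.8858028
  N → positive
  λ: 55′ + 12.4″ = 55.20667′; 0 + 55.20667/60 = 0.9201111
  W → negative
Point 4:
  φ: degrees = first 2 digits = 59, minutes = 54.148; 59 + 54.148/60 = 59.9024667
  S ⇒ negate
  λ: degrees = first 3 digits = 107, minutes = 16.5736; 107 + 16.5736/60 = 107.2762267
  E → positive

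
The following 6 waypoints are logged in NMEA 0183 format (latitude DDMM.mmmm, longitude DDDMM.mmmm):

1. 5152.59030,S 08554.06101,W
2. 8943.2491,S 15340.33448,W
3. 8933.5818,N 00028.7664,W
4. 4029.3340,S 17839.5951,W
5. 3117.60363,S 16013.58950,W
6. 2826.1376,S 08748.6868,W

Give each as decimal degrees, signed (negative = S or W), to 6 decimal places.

1. -51.876505, -85.901017
2. -89.720818, -153.672241
3. 89.559697, -0.479440
4. -40.488900, -178.659918
5. -31.293394, -160.226492
6. -28.435627, -87.811447

Point 1:
  Lat: split at 2 digits → 51° and 52.5903′; 51 + 52.5903/60 = 51.8765050
  hemisphere S, so the sign is −
  Lon: degrees = first 3 digits = 85, minutes = 54.06101; 85 + 54.06101/60 = 85.9010168
  W ⇒ negate
Point 2:
  Latitude: split at 2 digits → 89° and 43.2491′; 89 + 43.2491/60 = 89.7208183
  S ⇒ negate
  λ: degrees = first 3 digits = 153, minutes = 40.33448; 153 + 40.33448/60 = 153.6722413
  hemisphere W, so the sign is −
Point 3:
  Latitude: degrees = first 2 digits = 89, minutes = 33.5818; 89 + 33.5818/60 = 89.5596967
  N ⇒ keep positive
  Lon: degrees = first 3 digits = 0, minutes = 28.7664; 0 + 28.7664/60 = 0.4794400
  hemisphere W, so the sign is −
Point 4:
  Latitude: split at 2 digits → 40° and 29.334′; 40 + 29.334/60 = 40.4889000
  S → negative
  Longitude: degrees = first 3 digits = 178, minutes = 39.5951; 178 + 39.5951/60 = 178.6599183
  W → negative
Point 5:
  Lat: split at 2 digits → 31° and 17.60363′; 31 + 17.60363/60 = 31.2933938
  S → negative
  Lon: degrees = first 3 digits = 160, minutes = 13.5895; 160 + 13.5895/60 = 160.2264917
  W → negative
Point 6:
  Latitude: split at 2 digits → 28° and 26.1376′; 28 + 26.1376/60 = 28.4356267
  S ⇒ negate
  Lon: degrees = first 3 digits = 87, minutes = 48.6868; 87 + 48.6868/60 = 87.8114467
  hemisphere W, so the sign is −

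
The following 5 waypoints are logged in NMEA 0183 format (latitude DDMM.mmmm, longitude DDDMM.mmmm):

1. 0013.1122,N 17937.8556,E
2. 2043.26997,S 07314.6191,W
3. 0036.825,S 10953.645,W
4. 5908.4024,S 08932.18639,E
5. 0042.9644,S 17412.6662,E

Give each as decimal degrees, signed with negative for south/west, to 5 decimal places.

1. 0.21854, 179.63093
2. -20.72117, -73.24365
3. -0.61375, -109.89408
4. -59.14004, 89.53644
5. -0.71607, 174.21110

Point 1:
  φ: degrees = first 2 digits = 0, minutes = 13.1122; 0 + 13.1122/60 = 0.218537
  N ⇒ keep positive
  Lon: degrees = first 3 digits = 179, minutes = 37.8556; 179 + 37.8556/60 = 179.630927
  E → positive
Point 2:
  Lat: degrees = first 2 digits = 20, minutes = 43.26997; 20 + 43.26997/60 = 20.721166
  hemisphere S, so the sign is −
  Longitude: degrees = first 3 digits = 73, minutes = 14.6191; 73 + 14.6191/60 = 73.243652
  W → negative
Point 3:
  Lat: split at 2 digits → 00° and 36.825′; 0 + 36.825/60 = 0.613750
  hemisphere S, so the sign is −
  λ: split at 3 digits → 109° and 53.645′; 109 + 53.645/60 = 109.894083
  W ⇒ negate
Point 4:
  Lat: split at 2 digits → 59° and 8.4024′; 59 + 8.4024/60 = 59.140040
  hemisphere S, so the sign is −
  Longitude: split at 3 digits → 089° and 32.18639′; 89 + 32.18639/60 = 89.536440
  E ⇒ keep positive
Point 5:
  Latitude: split at 2 digits → 00° and 42.9644′; 0 + 42.9644/60 = 0.716073
  S → negative
  λ: split at 3 digits → 174° and 12.6662′; 174 + 12.6662/60 = 174.211103
  E → positive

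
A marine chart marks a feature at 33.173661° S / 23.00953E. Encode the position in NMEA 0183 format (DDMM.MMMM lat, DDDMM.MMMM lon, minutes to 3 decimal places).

3310.420,S / 02300.572,E

Lat: 33° + 0.173661 × 60 = 33° 10.41966′
λ: minutes = (23.009530 − 23) × 60 = 0.57180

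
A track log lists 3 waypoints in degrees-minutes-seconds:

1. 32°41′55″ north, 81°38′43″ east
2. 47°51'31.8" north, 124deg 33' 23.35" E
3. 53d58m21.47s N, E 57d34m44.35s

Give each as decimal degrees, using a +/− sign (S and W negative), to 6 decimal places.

1. 32.698611, 81.645278
2. 47.858833, 124.556486
3. 53.972631, 57.578986

Point 1:
  Lat: 32° + 41/60 + 55/3600 = 32 + 0.683333 + 0.015278 = 32.6986111
  N ⇒ keep positive
  λ: 38′ + 43″ = 38.71667′; 81 + 38.71667/60 = 81.6452778
  E ⇒ keep positive
Point 2:
  φ: 47° + 51/60 + 31.8/3600 = 47 + 0.850000 + 0.008833 = 47.8588333
  N ⇒ keep positive
  λ: 124 + 33/60 + 23.35/3600 = 124.5564861
  E ⇒ keep positive
Point 3:
  Lat: 53° + 58/60 + 21.47/3600 = 53 + 0.966667 + 0.005964 = 53.9726306
  N → positive
  Longitude: 57 + 34/60 + 44.35/3600 = 57.5789861
  E ⇒ keep positive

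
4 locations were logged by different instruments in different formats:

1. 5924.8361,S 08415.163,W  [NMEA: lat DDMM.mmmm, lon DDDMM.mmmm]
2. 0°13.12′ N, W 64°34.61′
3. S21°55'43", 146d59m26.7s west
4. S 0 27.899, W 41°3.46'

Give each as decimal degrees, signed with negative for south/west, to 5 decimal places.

Point 1:
  Latitude: degrees = first 2 digits = 59, minutes = 24.8361; 59 + 24.8361/60 = 59.413935
  hemisphere S, so the sign is −
  Longitude: degrees = first 3 digits = 84, minutes = 15.163; 84 + 15.163/60 = 84.252717
  hemisphere W, so the sign is −
Point 2:
  Latitude: 13.12′ = 0.218667°; total 0.218667
  N ⇒ keep positive
  λ: 34.61′ = 0.576833°; total 64.576833
  W → negative
Point 3:
  Latitude: 21 + 55/60 + 43/3600 = 21.928611
  hemisphere S, so the sign is −
  Longitude: 146 + 59/60 + 26.7/3600 = 146.990750
  hemisphere W, so the sign is −
Point 4:
  Lat: 0 + 27.899/60 = 0.464983
  S ⇒ negate
  Lon: 3.46′ = 0.057667°; total 41.057667
  W ⇒ negate

1. -59.41394, -84.25272
2. 0.21867, -64.57683
3. -21.92861, -146.99075
4. -0.46498, -41.05767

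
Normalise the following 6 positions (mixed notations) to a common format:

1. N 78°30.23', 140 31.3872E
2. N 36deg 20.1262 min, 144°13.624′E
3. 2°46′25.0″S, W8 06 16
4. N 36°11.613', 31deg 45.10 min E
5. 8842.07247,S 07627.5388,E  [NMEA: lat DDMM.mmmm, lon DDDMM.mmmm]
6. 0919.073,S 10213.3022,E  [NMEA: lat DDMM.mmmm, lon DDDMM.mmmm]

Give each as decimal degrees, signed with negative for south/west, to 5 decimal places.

Point 1:
  φ: 78 + 30.23/60 = 78.503833
  N → positive
  Longitude: 31.3872′ = 0.523120°; total 140.523120
  E → positive
Point 2:
  Lat: 36 + 20.1262/60 = 36.335437
  N → positive
  Lon: 13.624′ = 0.227067°; total 144.227067
  E → positive
Point 3:
  φ: 46′ + 25″ = 46.41667′; 2 + 46.41667/60 = 2.773611
  S → negative
  Lon: 8 + 6/60 + 16/3600 = 8.104444
  W ⇒ negate
Point 4:
  Latitude: 11.613′ = 0.193550°; total 36.193550
  N → positive
  λ: 31 + 45.1/60 = 31.751667
  E → positive
Point 5:
  φ: degrees = first 2 digits = 88, minutes = 42.07247; 88 + 42.07247/60 = 88.701208
  S → negative
  Longitude: split at 3 digits → 076° and 27.5388′; 76 + 27.5388/60 = 76.458980
  E ⇒ keep positive
Point 6:
  Lat: split at 2 digits → 09° and 19.073′; 9 + 19.073/60 = 9.317883
  S → negative
  Lon: degrees = first 3 digits = 102, minutes = 13.3022; 102 + 13.3022/60 = 102.221703
  E ⇒ keep positive

1. 78.50383, 140.52312
2. 36.33544, 144.22707
3. -2.77361, -8.10444
4. 36.19355, 31.75167
5. -88.70121, 76.45898
6. -9.31788, 102.22170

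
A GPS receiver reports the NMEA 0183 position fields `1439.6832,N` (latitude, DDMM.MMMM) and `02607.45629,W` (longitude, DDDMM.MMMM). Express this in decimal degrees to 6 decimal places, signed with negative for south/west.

14.661387, -26.124272

Latitude: degrees = first 2 digits = 14, minutes = 39.6832; 14 + 39.6832/60 = 14.6613867
N ⇒ keep positive
λ: degrees = first 3 digits = 26, minutes = 7.45629; 26 + 7.45629/60 = 26.1242715
W ⇒ negate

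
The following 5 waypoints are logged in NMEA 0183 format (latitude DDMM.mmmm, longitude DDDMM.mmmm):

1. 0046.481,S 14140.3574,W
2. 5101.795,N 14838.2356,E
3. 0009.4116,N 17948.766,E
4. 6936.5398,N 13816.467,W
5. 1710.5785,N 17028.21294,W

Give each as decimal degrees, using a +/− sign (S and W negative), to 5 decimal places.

Point 1:
  Lat: split at 2 digits → 00° and 46.481′; 0 + 46.481/60 = 0.774683
  hemisphere S, so the sign is −
  Lon: degrees = first 3 digits = 141, minutes = 40.3574; 141 + 40.3574/60 = 141.672623
  W ⇒ negate
Point 2:
  Lat: split at 2 digits → 51° and 1.795′; 51 + 1.795/60 = 51.029917
  N → positive
  Longitude: degrees = first 3 digits = 148, minutes = 38.2356; 148 + 38.2356/60 = 148.637260
  E → positive
Point 3:
  φ: degrees = first 2 digits = 0, minutes = 9.4116; 0 + 9.4116/60 = 0.156860
  N ⇒ keep positive
  λ: degrees = first 3 digits = 179, minutes = 48.766; 179 + 48.766/60 = 179.812767
  E → positive
Point 4:
  Latitude: split at 2 digits → 69° and 36.5398′; 69 + 36.5398/60 = 69.608997
  N ⇒ keep positive
  λ: split at 3 digits → 138° and 16.467′; 138 + 16.467/60 = 138.274450
  W → negative
Point 5:
  Lat: split at 2 digits → 17° and 10.5785′; 17 + 10.5785/60 = 17.176308
  N → positive
  Lon: degrees = first 3 digits = 170, minutes = 28.21294; 170 + 28.21294/60 = 170.470216
  hemisphere W, so the sign is −

1. -0.77468, -141.67262
2. 51.02992, 148.63726
3. 0.15686, 179.81277
4. 69.60900, -138.27445
5. 17.17631, -170.47022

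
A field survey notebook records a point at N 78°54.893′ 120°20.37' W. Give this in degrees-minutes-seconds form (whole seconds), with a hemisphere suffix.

Latitude: fractional minutes 0.89300 × 60 = 53.58″
Longitude: fractional minutes 0.37000 × 60 = 22.20″

78°54′54″ N, 120°20′22″ W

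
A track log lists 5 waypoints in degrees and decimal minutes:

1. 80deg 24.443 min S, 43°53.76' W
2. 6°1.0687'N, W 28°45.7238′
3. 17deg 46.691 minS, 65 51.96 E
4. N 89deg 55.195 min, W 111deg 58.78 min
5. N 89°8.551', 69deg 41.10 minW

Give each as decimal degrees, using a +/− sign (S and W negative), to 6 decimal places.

1. -80.407383, -43.896000
2. 6.017812, -28.762063
3. -17.778183, 65.866000
4. 89.919917, -111.979667
5. 89.142517, -69.685000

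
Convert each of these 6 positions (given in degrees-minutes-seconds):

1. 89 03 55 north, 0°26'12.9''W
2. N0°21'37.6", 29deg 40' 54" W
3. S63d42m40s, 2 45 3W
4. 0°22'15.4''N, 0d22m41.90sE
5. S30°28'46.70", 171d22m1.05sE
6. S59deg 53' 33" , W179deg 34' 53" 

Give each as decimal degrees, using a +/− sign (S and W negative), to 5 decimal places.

Point 1:
  φ: 89 + 3/60 + 55/3600 = 89.065278
  N → positive
  Longitude: 0° + 26/60 + 12.9/3600 = 0 + 0.433333 + 0.003583 = 0.436917
  W ⇒ negate
Point 2:
  φ: 0° + 21/60 + 37.6/3600 = 0 + 0.350000 + 0.010444 = 0.360444
  N → positive
  Longitude: 40′ + 54″ = 40.90000′; 29 + 40.90000/60 = 29.681667
  W ⇒ negate
Point 3:
  Latitude: 63 + 42/60 + 40/3600 = 63.711111
  S → negative
  λ: 2° + 45/60 + 3/3600 = 2 + 0.750000 + 0.000833 = 2.750833
  hemisphere W, so the sign is −
Point 4:
  φ: 0 + 22/60 + 15.4/3600 = 0.370944
  N → positive
  λ: 0 + 22/60 + 41.9/3600 = 0.378306
  E → positive
Point 5:
  Latitude: 28′ + 46.7″ = 28.77833′; 30 + 28.77833/60 = 30.479639
  S → negative
  Longitude: 22′ + 1.05″ = 22.01750′; 171 + 22.01750/60 = 171.366958
  E → positive
Point 6:
  Lat: 59 + 53/60 + 33/3600 = 59.892500
  hemisphere S, so the sign is −
  λ: 179° + 34/60 + 53/3600 = 179 + 0.566667 + 0.014722 = 179.581389
  hemisphere W, so the sign is −

1. 89.06528, -0.43692
2. 0.36044, -29.68167
3. -63.71111, -2.75083
4. 0.37094, 0.37831
5. -30.47964, 171.36696
6. -59.89250, -179.58139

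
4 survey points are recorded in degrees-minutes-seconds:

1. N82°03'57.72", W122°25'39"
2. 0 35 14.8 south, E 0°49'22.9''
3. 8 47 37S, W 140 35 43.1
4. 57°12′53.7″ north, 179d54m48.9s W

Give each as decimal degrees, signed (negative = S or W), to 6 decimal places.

1. 82.066033, -122.427500
2. -0.587444, 0.823028
3. -8.793611, -140.595306
4. 57.214917, -179.913583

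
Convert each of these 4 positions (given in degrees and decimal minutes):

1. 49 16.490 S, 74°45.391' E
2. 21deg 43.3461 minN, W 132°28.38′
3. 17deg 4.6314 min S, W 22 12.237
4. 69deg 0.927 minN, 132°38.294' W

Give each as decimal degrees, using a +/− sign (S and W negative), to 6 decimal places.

Point 1:
  Lat: 16.49′ = 0.274833°; total 49.2748333
  S → negative
  Lon: 74 + 45.391/60 = 74.7565167
  E ⇒ keep positive
Point 2:
  Lat: 21 + 43.3461/60 = 21.7224350
  N → positive
  λ: 28.38′ = 0.473000°; total 132.4730000
  W ⇒ negate
Point 3:
  φ: 4.6314′ = 0.077190°; total 17.0771900
  S → negative
  λ: 12.237′ = 0.203950°; total 22.2039500
  W → negative
Point 4:
  Lat: 0.927′ = 0.015450°; total 69.0154500
  N ⇒ keep positive
  Lon: 132 + 38.294/60 = 132.6382333
  W ⇒ negate

1. -49.274833, 74.756517
2. 21.722435, -132.473000
3. -17.077190, -22.203950
4. 69.015450, -132.638233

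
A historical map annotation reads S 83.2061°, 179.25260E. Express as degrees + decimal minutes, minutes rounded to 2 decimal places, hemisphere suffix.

φ: 83° + 0.206100 × 60 = 83° 12.3660′
λ: 179° + 0.252600 × 60 = 179° 15.1560′

83° 12.37′ S, 179° 15.16′ E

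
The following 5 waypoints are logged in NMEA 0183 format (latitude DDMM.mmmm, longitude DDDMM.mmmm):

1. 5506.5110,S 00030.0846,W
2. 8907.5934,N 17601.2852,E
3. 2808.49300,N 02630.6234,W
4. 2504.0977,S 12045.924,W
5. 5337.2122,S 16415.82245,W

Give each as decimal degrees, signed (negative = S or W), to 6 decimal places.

1. -55.108517, -0.501410
2. 89.126557, 176.021420
3. 28.141550, -26.510390
4. -25.068295, -120.765400
5. -53.620203, -164.263708

Point 1:
  Latitude: split at 2 digits → 55° and 6.511′; 55 + 6.511/60 = 55.1085167
  S ⇒ negate
  λ: degrees = first 3 digits = 0, minutes = 30.0846; 0 + 30.0846/60 = 0.5014100
  W ⇒ negate
Point 2:
  Latitude: degrees = first 2 digits = 89, minutes = 7.5934; 89 + 7.5934/60 = 89.1265567
  N ⇒ keep positive
  λ: split at 3 digits → 176° and 1.2852′; 176 + 1.2852/60 = 176.0214200
  E → positive
Point 3:
  Lat: split at 2 digits → 28° and 8.493′; 28 + 8.493/60 = 28.1415500
  N → positive
  Lon: degrees = first 3 digits = 26, minutes = 30.6234; 26 + 30.6234/60 = 26.5103900
  hemisphere W, so the sign is −
Point 4:
  φ: degrees = first 2 digits = 25, minutes = 4.0977; 25 + 4.0977/60 = 25.0682950
  hemisphere S, so the sign is −
  Longitude: split at 3 digits → 120° and 45.924′; 120 + 45.924/60 = 120.7654000
  W → negative
Point 5:
  Lat: split at 2 digits → 53° and 37.2122′; 53 + 37.2122/60 = 53.6202033
  S ⇒ negate
  Lon: split at 3 digits → 164° and 15.82245′; 164 + 15.82245/60 = 164.2637075
  hemisphere W, so the sign is −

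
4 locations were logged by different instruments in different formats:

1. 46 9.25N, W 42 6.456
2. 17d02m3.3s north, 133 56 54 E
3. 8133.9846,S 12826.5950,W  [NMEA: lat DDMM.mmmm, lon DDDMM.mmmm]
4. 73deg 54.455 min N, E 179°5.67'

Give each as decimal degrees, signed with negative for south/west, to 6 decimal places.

1. 46.154167, -42.107600
2. 17.034250, 133.948333
3. -81.566410, -128.443250
4. 73.907583, 179.094500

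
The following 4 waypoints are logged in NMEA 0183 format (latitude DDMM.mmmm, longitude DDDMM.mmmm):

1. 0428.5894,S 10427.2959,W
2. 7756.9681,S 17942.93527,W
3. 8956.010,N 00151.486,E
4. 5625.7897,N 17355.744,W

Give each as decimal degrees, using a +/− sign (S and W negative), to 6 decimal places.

1. -4.476490, -104.454932
2. -77.949468, -179.715588
3. 89.933500, 1.858100
4. 56.429828, -173.929067

Point 1:
  Lat: degrees = first 2 digits = 4, minutes = 28.5894; 4 + 28.5894/60 = 4.4764900
  S ⇒ negate
  Longitude: split at 3 digits → 104° and 27.2959′; 104 + 27.2959/60 = 104.4549317
  W ⇒ negate
Point 2:
  φ: split at 2 digits → 77° and 56.9681′; 77 + 56.9681/60 = 77.9494683
  S → negative
  Longitude: split at 3 digits → 179° and 42.93527′; 179 + 42.93527/60 = 179.7155878
  W → negative
Point 3:
  φ: degrees = first 2 digits = 89, minutes = 56.01; 89 + 56.01/60 = 89.9335000
  N ⇒ keep positive
  Longitude: degrees = first 3 digits = 1, minutes = 51.486; 1 + 51.486/60 = 1.8581000
  E → positive
Point 4:
  φ: split at 2 digits → 56° and 25.7897′; 56 + 25.7897/60 = 56.4298283
  N ⇒ keep positive
  Lon: split at 3 digits → 173° and 55.744′; 173 + 55.744/60 = 173.9290667
  hemisphere W, so the sign is −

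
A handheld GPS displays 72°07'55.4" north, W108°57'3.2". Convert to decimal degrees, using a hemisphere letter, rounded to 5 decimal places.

Lat: 72 + 7/60 + 55.4/3600 = 72.132056
λ: 57′ + 3.2″ = 57.05333′; 108 + 57.05333/60 = 108.950889

72.13206° N, 108.95089° W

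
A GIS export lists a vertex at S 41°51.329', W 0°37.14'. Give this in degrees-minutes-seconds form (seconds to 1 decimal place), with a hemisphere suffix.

φ: fractional minutes 0.32900 × 60 = 19.740″
λ: 37.14000′ → 37′ and 0.14000 × 60 = 8.400″

41°51′19.7″ S, 0°37′8.4″ W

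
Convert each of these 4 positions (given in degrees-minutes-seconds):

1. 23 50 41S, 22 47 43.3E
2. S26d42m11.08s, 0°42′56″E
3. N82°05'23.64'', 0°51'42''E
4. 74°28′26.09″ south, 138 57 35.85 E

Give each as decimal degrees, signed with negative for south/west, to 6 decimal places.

1. -23.844722, 22.795361
2. -26.703078, 0.715556
3. 82.089900, 0.861667
4. -74.473914, 138.959958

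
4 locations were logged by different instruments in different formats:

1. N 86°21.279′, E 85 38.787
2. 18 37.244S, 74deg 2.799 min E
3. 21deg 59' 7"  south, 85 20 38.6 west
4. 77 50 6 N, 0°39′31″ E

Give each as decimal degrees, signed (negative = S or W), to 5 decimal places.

1. 86.35465, 85.64645
2. -18.62073, 74.04665
3. -21.98528, -85.34406
4. 77.83500, 0.65861

Point 1:
  Lat: 86 + 21.279/60 = 86.354650
  N ⇒ keep positive
  Lon: 85 + 38.787/60 = 85.646450
  E → positive
Point 2:
  Latitude: 37.244′ = 0.620733°; total 18.620733
  S ⇒ negate
  Lon: 2.799′ = 0.046650°; total 74.046650
  E → positive
Point 3:
  φ: 59′ + 7″ = 59.11667′; 21 + 59.11667/60 = 21.985278
  S ⇒ negate
  λ: 20′ + 38.6″ = 20.64333′; 85 + 20.64333/60 = 85.344056
  W → negative
Point 4:
  Latitude: 77° + 50/60 + 6/3600 = 77 + 0.833333 + 0.001667 = 77.835000
  N ⇒ keep positive
  λ: 0° + 39/60 + 31/3600 = 0 + 0.650000 + 0.008611 = 0.658611
  E → positive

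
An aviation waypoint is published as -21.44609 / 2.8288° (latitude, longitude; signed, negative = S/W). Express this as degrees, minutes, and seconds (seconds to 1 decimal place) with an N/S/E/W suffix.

Latitude is negative → S; |value| = 21.446090
Lat: 0.446090° → 26.76540′; 0.76540 × 60 = 45.924″
Lon: 0.828800 × 60 = 49.72800′ → 49′, remainder × 60 = 43.680″

21°26′45.9″ S, 2°49′43.7″ E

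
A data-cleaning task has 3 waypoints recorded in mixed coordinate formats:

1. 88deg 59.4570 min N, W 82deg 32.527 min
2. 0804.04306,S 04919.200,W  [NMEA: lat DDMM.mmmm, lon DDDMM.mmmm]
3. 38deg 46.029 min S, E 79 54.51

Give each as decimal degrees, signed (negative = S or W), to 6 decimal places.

1. 88.990950, -82.542117
2. -8.067384, -49.320000
3. -38.767150, 79.908500

Point 1:
  φ: 88 + 59.457/60 = 88.9909500
  N ⇒ keep positive
  Lon: 82 + 32.527/60 = 82.5421167
  W ⇒ negate
Point 2:
  φ: degrees = first 2 digits = 8, minutes = 4.04306; 8 + 4.04306/60 = 8.0673843
  S → negative
  Lon: split at 3 digits → 049° and 19.2′; 49 + 19.2/60 = 49.3200000
  W ⇒ negate
Point 3:
  Latitude: 38 + 46.029/60 = 38.7671500
  hemisphere S, so the sign is −
  Lon: 54.51′ = 0.908500°; total 79.9085000
  E ⇒ keep positive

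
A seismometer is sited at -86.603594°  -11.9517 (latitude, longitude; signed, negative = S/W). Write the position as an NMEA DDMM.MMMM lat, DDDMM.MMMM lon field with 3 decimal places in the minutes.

Latitude is negative → S; |value| = 86.603594
Lat: fractional part 0.603594 → 36.21564 minutes
Longitude is negative → W; |value| = 11.951700
Lon: fractional part 0.951700 → 57.10200 minutes

8636.216,S / 01157.102,W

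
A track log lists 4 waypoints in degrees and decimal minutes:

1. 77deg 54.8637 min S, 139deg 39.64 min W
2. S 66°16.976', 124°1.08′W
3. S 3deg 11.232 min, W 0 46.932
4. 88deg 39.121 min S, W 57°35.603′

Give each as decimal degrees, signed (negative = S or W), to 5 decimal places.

1. -77.91440, -139.66067
2. -66.28293, -124.01800
3. -3.18720, -0.78220
4. -88.65202, -57.59338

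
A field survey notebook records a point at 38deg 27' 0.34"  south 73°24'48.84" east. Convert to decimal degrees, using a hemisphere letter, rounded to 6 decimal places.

Lat: 27′ + 0.34″ = 27.00567′; 38 + 27.00567/60 = 38.4500944
λ: 73° + 24/60 + 48.84/3600 = 73 + 0.400000 + 0.013567 = 73.4135667

38.450094° S, 73.413567° E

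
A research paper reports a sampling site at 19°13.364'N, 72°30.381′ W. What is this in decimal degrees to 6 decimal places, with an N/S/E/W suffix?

19.222733° N, 72.506350° W

Lat: 19 + 13.364/60 = 19.2227333
λ: 30.381′ = 0.506350°; total 72.5063500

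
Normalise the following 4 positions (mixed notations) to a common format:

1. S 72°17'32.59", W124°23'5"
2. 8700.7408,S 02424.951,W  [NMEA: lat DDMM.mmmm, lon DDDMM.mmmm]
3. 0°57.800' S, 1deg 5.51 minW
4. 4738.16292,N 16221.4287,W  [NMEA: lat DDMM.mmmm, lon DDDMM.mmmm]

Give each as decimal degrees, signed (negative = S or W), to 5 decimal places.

Point 1:
  Latitude: 72 + 17/60 + 32.59/3600 = 72.292386
  S → negative
  Lon: 23′ + 5″ = 23.08333′; 124 + 23.08333/60 = 124.384722
  W → negative
Point 2:
  Lat: split at 2 digits → 87° and 0.7408′; 87 + 0.7408/60 = 87.012347
  S ⇒ negate
  Lon: split at 3 digits → 024° and 24.951′; 24 + 24.951/60 = 24.415850
  W ⇒ negate
Point 3:
  φ: 0 + 57.8/60 = 0.963333
  hemisphere S, so the sign is −
  Longitude: 5.51′ = 0.091833°; total 1.091833
  W ⇒ negate
Point 4:
  Latitude: split at 2 digits → 47° and 38.16292′; 47 + 38.16292/60 = 47.636049
  N → positive
  λ: degrees = first 3 digits = 162, minutes = 21.4287; 162 + 21.4287/60 = 162.357145
  W ⇒ negate

1. -72.29239, -124.38472
2. -87.01235, -24.41585
3. -0.96333, -1.09183
4. 47.63605, -162.35715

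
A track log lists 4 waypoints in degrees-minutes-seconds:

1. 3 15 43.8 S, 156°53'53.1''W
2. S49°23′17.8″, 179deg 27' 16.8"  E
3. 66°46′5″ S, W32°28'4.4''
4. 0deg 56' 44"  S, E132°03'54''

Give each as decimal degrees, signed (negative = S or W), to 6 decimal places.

Point 1:
  Lat: 15′ + 43.8″ = 15.73000′; 3 + 15.73000/60 = 3.2621667
  hemisphere S, so the sign is −
  Longitude: 156° + 53/60 + 53.1/3600 = 156 + 0.883333 + 0.014750 = 156.8980833
  hemisphere W, so the sign is −
Point 2:
  Latitude: 23′ + 17.8″ = 23.29667′; 49 + 23.29667/60 = 49.3882778
  hemisphere S, so the sign is −
  Longitude: 179° + 27/60 + 16.8/3600 = 179 + 0.450000 + 0.004667 = 179.4546667
  E → positive
Point 3:
  φ: 66 + 46/60 + 5/3600 = 66.7680556
  S → negative
  Lon: 32 + 28/60 + 4.4/3600 = 32.4678889
  W ⇒ negate
Point 4:
  Lat: 0 + 56/60 + 44/3600 = 0.9455556
  S → negative
  Lon: 132° + 3/60 + 54/3600 = 132 + 0.050000 + 0.015000 = 132.0650000
  E ⇒ keep positive

1. -3.262167, -156.898083
2. -49.388278, 179.454667
3. -66.768056, -32.467889
4. -0.945556, 132.065000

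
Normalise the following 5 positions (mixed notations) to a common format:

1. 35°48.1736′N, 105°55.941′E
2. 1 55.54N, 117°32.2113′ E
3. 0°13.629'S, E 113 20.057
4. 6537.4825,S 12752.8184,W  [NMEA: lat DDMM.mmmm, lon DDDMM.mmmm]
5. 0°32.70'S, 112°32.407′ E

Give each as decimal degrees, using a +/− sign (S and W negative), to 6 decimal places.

1. 35.802893, 105.932350
2. 1.925667, 117.536855
3. -0.227150, 113.334283
4. -65.624708, -127.880307
5. -0.545000, 112.540117

Point 1:
  φ: 35 + 48.1736/60 = 35.8028933
  N ⇒ keep positive
  Longitude: 55.941′ = 0.932350°; total 105.9323500
  E ⇒ keep positive
Point 2:
  Lat: 55.54′ = 0.925667°; total 1.9256667
  N ⇒ keep positive
  Lon: 117 + 32.2113/60 = 117.5368550
  E → positive
Point 3:
  φ: 0 + 13.629/60 = 0.2271500
  S ⇒ negate
  Longitude: 113 + 20.057/60 = 113.3342833
  E → positive
Point 4:
  Latitude: degrees = first 2 digits = 65, minutes = 37.4825; 65 + 37.4825/60 = 65.6247083
  S ⇒ negate
  Lon: degrees = first 3 digits = 127, minutes = 52.8184; 127 + 52.8184/60 = 127.8803067
  W ⇒ negate
Point 5:
  Latitude: 32.7′ = 0.545000°; total 0.5450000
  S ⇒ negate
  λ: 32.407′ = 0.540117°; total 112.5401167
  E → positive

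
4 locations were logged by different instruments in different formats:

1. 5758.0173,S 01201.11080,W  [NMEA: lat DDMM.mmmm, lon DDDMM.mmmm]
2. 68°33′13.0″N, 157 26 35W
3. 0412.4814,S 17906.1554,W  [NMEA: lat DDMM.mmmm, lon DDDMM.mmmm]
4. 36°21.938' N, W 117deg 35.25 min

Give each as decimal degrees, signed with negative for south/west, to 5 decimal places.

Point 1:
  Latitude: degrees = first 2 digits = 57, minutes = 58.0173; 57 + 58.0173/60 = 57.966955
  hemisphere S, so the sign is −
  λ: degrees = first 3 digits = 12, minutes = 1.1108; 12 + 1.1108/60 = 12.018513
  W → negative
Point 2:
  Latitude: 33′ + 13″ = 33.21667′; 68 + 33.21667/60 = 68.553611
  N → positive
  Lon: 26′ + 35″ = 26.58333′; 157 + 26.58333/60 = 157.443056
  hemisphere W, so the sign is −
Point 3:
  Lat: split at 2 digits → 04° and 12.4814′; 4 + 12.4814/60 = 4.208023
  S ⇒ negate
  Longitude: split at 3 digits → 179° and 6.1554′; 179 + 6.1554/60 = 179.102590
  W → negative
Point 4:
  Latitude: 21.938′ = 0.365633°; total 36.365633
  N → positive
  Lon: 117 + 35.25/60 = 117.587500
  hemisphere W, so the sign is −

1. -57.96696, -12.01851
2. 68.55361, -157.44306
3. -4.20802, -179.10259
4. 36.36563, -117.58750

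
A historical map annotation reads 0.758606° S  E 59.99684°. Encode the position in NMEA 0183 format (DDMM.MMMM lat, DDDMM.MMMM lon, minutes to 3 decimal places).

0045.516,S / 05959.810,E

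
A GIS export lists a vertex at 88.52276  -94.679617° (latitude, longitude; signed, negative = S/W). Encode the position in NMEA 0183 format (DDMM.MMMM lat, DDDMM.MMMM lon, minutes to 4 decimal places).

8831.3656,N / 09440.7770,W

Latitude: 88° + 0.522760 × 60 = 88° 31.365600′
Longitude is negative → W; |value| = 94.679617
Lon: fractional part 0.679617 → 40.777020 minutes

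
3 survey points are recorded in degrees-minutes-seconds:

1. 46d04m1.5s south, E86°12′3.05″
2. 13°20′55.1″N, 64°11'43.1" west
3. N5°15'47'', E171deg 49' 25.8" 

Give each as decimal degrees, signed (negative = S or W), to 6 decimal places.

1. -46.067083, 86.200847
2. 13.348639, -64.195306
3. 5.263056, 171.823833

Point 1:
  φ: 4′ + 1.5″ = 4.02500′; 46 + 4.02500/60 = 46.0670833
  S ⇒ negate
  Lon: 12′ + 3.05″ = 12.05083′; 86 + 12.05083/60 = 86.2008472
  E ⇒ keep positive
Point 2:
  Lat: 20′ + 55.1″ = 20.91833′; 13 + 20.91833/60 = 13.3486389
  N → positive
  λ: 64° + 11/60 + 43.1/3600 = 64 + 0.183333 + 0.011972 = 64.1953056
  W ⇒ negate
Point 3:
  φ: 15′ + 47″ = 15.78333′; 5 + 15.78333/60 = 5.2630556
  N → positive
  λ: 49′ + 25.8″ = 49.43000′; 171 + 49.43000/60 = 171.8238333
  E → positive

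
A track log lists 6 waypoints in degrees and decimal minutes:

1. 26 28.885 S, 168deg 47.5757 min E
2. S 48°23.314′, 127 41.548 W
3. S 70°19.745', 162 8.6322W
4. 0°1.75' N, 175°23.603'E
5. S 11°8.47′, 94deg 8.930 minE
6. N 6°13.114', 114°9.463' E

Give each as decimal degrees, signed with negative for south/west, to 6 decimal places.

1. -26.481417, 168.792928
2. -48.388567, -127.692467
3. -70.329083, -162.143870
4. 0.029167, 175.393383
5. -11.141167, 94.148833
6. 6.218567, 114.157717

Point 1:
  Lat: 28.885′ = 0.481417°; total 26.4814167
  S → negative
  λ: 168 + 47.5757/60 = 168.7929283
  E → positive
Point 2:
  φ: 23.314′ = 0.388567°; total 48.3885667
  S ⇒ negate
  Lon: 127 + 41.548/60 = 127.6924667
  W → negative
Point 3:
  Latitude: 19.745′ = 0.329083°; total 70.3290833
  S ⇒ negate
  Lon: 162 + 8.6322/60 = 162.1438700
  hemisphere W, so the sign is −
Point 4:
  Latitude: 0 + 1.75/60 = 0.0291667
  N ⇒ keep positive
  λ: 175 + 23.603/60 = 175.3933833
  E ⇒ keep positive
Point 5:
  φ: 11 + 8.47/60 = 11.1411667
  hemisphere S, so the sign is −
  λ: 94 + 8.93/60 = 94.1488333
  E → positive
Point 6:
  Lat: 13.114′ = 0.218567°; total 6.2185667
  N ⇒ keep positive
  Longitude: 9.463′ = 0.157717°; total 114.1577167
  E → positive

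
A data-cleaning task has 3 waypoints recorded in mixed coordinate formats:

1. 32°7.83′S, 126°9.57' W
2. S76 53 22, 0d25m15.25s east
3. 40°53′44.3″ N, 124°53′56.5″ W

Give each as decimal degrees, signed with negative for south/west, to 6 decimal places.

1. -32.130500, -126.159500
2. -76.889444, 0.420903
3. 40.895639, -124.899028

Point 1:
  Lat: 32 + 7.83/60 = 32.1305000
  S ⇒ negate
  Lon: 126 + 9.57/60 = 126.1595000
  W ⇒ negate
Point 2:
  Lat: 76° + 53/60 + 22/3600 = 76 + 0.883333 + 0.006111 = 76.8894444
  S → negative
  Lon: 0° + 25/60 + 15.25/3600 = 0 + 0.416667 + 0.004236 = 0.4209028
  E → positive
Point 3:
  φ: 40° + 53/60 + 44.3/3600 = 40 + 0.883333 + 0.012306 = 40.8956389
  N → positive
  Lon: 124 + 53/60 + 56.5/3600 = 124.8990278
  W ⇒ negate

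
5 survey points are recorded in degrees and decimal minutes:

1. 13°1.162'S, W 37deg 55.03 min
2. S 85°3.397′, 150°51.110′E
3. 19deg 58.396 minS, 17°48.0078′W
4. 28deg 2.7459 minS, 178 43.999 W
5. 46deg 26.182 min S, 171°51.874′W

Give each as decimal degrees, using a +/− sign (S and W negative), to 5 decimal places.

Point 1:
  Lat: 1.162′ = 0.019367°; total 13.019367
  S ⇒ negate
  λ: 55.03′ = 0.917167°; total 37.917167
  W ⇒ negate
Point 2:
  Lat: 3.397′ = 0.056617°; total 85.056617
  hemisphere S, so the sign is −
  λ: 150 + 51.11/60 = 150.851833
  E → positive
Point 3:
  Lat: 19 + 58.396/60 = 19.973267
  S ⇒ negate
  Longitude: 48.0078′ = 0.800130°; total 17.800130
  hemisphere W, so the sign is −
Point 4:
  Lat: 2.7459′ = 0.045765°; total 28.045765
  S → negative
  λ: 178 + 43.999/60 = 178.733317
  W ⇒ negate
Point 5:
  Lat: 26.182′ = 0.436367°; total 46.436367
  S → negative
  Lon: 51.874′ = 0.864567°; total 171.864567
  hemisphere W, so the sign is −

1. -13.01937, -37.91717
2. -85.05662, 150.85183
3. -19.97327, -17.80013
4. -28.04577, -178.73332
5. -46.43637, -171.86457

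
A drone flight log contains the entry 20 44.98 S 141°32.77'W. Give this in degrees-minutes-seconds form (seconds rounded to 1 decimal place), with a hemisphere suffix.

20°44′58.8″ S, 141°32′46.2″ W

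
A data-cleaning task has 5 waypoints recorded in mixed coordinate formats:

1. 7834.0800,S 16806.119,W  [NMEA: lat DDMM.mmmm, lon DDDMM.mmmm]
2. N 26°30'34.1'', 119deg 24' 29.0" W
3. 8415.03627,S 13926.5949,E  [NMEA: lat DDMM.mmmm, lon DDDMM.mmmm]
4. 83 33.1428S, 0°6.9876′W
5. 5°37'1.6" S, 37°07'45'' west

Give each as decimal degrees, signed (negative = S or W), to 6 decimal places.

1. -78.568000, -168.101983
2. 26.509472, -119.408056
3. -84.250605, 139.443248
4. -83.552380, -0.116460
5. -5.617111, -37.129167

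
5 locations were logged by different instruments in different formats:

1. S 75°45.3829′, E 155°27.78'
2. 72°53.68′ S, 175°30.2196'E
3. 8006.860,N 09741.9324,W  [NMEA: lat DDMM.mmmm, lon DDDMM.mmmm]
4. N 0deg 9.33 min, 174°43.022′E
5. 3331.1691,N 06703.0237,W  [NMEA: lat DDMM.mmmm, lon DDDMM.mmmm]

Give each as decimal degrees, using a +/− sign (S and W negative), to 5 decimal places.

Point 1:
  Latitude: 45.3829′ = 0.756382°; total 75.756382
  hemisphere S, so the sign is −
  λ: 155 + 27.78/60 = 155.463000
  E → positive
Point 2:
  Latitude: 53.68′ = 0.894667°; total 72.894667
  S → negative
  λ: 175 + 30.2196/60 = 175.503660
  E → positive
Point 3:
  Lat: split at 2 digits → 80° and 6.86′; 80 + 6.86/60 = 80.114333
  N ⇒ keep positive
  Longitude: degrees = first 3 digits = 97, minutes = 41.9324; 97 + 41.9324/60 = 97.698873
  hemisphere W, so the sign is −
Point 4:
  φ: 9.33′ = 0.155500°; total 0.155500
  N → positive
  Lon: 43.022′ = 0.717033°; total 174.717033
  E ⇒ keep positive
Point 5:
  φ: split at 2 digits → 33° and 31.1691′; 33 + 31.1691/60 = 33.519485
  N → positive
  Longitude: degrees = first 3 digits = 67, minutes = 3.0237; 67 + 3.0237/60 = 67.050395
  W → negative

1. -75.75638, 155.46300
2. -72.89467, 175.50366
3. 80.11433, -97.69887
4. 0.15550, 174.71703
5. 33.51949, -67.05040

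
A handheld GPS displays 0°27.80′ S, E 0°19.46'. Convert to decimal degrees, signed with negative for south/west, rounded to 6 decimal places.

Latitude: 27.8′ = 0.463333°; total 0.4633333
hemisphere S, so the sign is −
Longitude: 19.46′ = 0.324333°; total 0.3243333
E ⇒ keep positive

-0.463333, 0.324333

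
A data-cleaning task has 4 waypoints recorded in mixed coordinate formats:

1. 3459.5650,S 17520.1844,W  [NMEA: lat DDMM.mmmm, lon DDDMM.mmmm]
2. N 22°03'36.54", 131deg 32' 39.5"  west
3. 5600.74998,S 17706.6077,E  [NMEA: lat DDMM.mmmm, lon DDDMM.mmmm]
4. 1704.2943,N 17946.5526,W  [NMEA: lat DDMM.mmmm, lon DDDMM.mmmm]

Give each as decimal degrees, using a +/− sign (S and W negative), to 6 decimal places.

1. -34.992750, -175.336407
2. 22.060150, -131.544306
3. -56.012500, 177.110128
4. 17.071572, -179.775877

Point 1:
  Lat: split at 2 digits → 34° and 59.565′; 34 + 59.565/60 = 34.9927500
  S → negative
  Longitude: degrees = first 3 digits = 175, minutes = 20.1844; 175 + 20.1844/60 = 175.3364067
  W ⇒ negate
Point 2:
  Lat: 22 + 3/60 + 36.54/3600 = 22.0601500
  N ⇒ keep positive
  λ: 131 + 32/60 + 39.5/3600 = 131.5443056
  W ⇒ negate
Point 3:
  Latitude: degrees = first 2 digits = 56, minutes = 0.74998; 56 + 0.74998/60 = 56.0124997
  hemisphere S, so the sign is −
  λ: split at 3 digits → 177° and 6.6077′; 177 + 6.6077/60 = 177.1101283
  E ⇒ keep positive
Point 4:
  Latitude: split at 2 digits → 17° and 4.2943′; 17 + 4.2943/60 = 17.0715717
  N ⇒ keep positive
  λ: split at 3 digits → 179° and 46.5526′; 179 + 46.5526/60 = 179.7758767
  W ⇒ negate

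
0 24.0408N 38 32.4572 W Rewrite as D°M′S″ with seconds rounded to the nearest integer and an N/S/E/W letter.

0°24′2″ N, 38°32′27″ W

Latitude: 24.04080′ → 24′ and 0.04080 × 60 = 2.45″
Longitude: 32.45720′ → 32′ and 0.45720 × 60 = 27.43″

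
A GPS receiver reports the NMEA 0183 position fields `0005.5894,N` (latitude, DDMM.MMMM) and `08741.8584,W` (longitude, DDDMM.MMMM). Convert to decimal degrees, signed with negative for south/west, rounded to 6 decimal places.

0.093157, -87.697640

φ: degrees = first 2 digits = 0, minutes = 5.5894; 0 + 5.5894/60 = 0.0931567
N ⇒ keep positive
Longitude: degrees = first 3 digits = 87, minutes = 41.8584; 87 + 41.8584/60 = 87.6976400
W → negative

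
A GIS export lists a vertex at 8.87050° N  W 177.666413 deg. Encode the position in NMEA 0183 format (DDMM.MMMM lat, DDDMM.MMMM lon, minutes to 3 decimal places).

0852.230,N / 17739.985,W

Latitude: minutes = (8.870500 − 8) × 60 = 52.23000
Longitude: minutes = (177.666413 − 177) × 60 = 39.98478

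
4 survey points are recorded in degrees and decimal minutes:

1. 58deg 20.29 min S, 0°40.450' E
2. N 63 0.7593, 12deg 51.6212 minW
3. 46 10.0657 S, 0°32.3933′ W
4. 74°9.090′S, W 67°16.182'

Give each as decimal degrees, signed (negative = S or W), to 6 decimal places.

1. -58.338167, 0.674167
2. 63.012655, -12.860353
3. -46.167762, -0.539888
4. -74.151500, -67.269700

Point 1:
  Latitude: 20.29′ = 0.338167°; total 58.3381667
  hemisphere S, so the sign is −
  Longitude: 40.45′ = 0.674167°; total 0.6741667
  E → positive
Point 2:
  Latitude: 0.7593′ = 0.012655°; total 63.0126550
  N → positive
  Lon: 12 + 51.6212/60 = 12.8603533
  W → negative
Point 3:
  Lat: 46 + 10.0657/60 = 46.1677617
  S → negative
  Longitude: 32.3933′ = 0.539888°; total 0.5398883
  W ⇒ negate
Point 4:
  Latitude: 74 + 9.09/60 = 74.1515000
  S ⇒ negate
  Longitude: 67 + 16.182/60 = 67.2697000
  hemisphere W, so the sign is −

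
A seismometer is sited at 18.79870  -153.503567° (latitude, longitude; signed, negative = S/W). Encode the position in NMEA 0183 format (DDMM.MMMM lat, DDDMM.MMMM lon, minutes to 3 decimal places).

1847.922,N / 15330.214,W

Lat: 18° + 0.798700 × 60 = 18° 47.92200′
Longitude is negative → W; |value| = 153.503567
λ: fractional part 0.503567 → 30.21402 minutes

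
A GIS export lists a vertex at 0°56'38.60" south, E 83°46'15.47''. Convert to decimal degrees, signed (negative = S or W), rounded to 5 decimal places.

φ: 56′ + 38.6″ = 56.64333′; 0 + 56.64333/60 = 0.944056
S → negative
Longitude: 83 + 46/60 + 15.47/3600 = 83.770964
E ⇒ keep positive

-0.94406, 83.77096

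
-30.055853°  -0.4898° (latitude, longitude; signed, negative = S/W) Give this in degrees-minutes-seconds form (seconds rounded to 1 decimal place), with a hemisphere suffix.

30°03′21.1″ S, 0°29′23.3″ W

Latitude is negative → S; |value| = 30.055853
Lat: 0.055853 × 60 = 3.35118′ → 3′, remainder × 60 = 21.071″
Longitude is negative → W; |value| = 0.489800
λ: whole degrees 0; 29.38800′ → 29′ and 23.280″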